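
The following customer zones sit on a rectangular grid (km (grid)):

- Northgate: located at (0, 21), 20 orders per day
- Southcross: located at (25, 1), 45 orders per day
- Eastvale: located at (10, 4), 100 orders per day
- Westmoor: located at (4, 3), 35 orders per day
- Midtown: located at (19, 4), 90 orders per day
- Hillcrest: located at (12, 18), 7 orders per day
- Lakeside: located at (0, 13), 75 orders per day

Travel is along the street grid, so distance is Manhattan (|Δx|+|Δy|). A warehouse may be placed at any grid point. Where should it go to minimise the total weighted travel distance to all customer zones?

(10, 4)

Manhattan distance separates: Σwᵢ(|x−xᵢ|+|y−yᵢ|) = Σwᵢ|x−xᵢ| + Σwᵢ|y−yᵢ|, so x and y are optimised independently as 1-D weighted medians.
Total weight W = 372; half = 186.
x-coordinate, sorted with cumulative weight:
  x=0 (Northgate, w=20) cum 20
  x=0 (Lakeside, w=75) cum 95
  x=4 (Westmoor, w=35) cum 130
  x=10 (Eastvale, w=100) cum 230  ← median
  x=12 (Hillcrest, w=7) cum 237
  x=19 (Midtown, w=90) cum 327
  x=25 (Southcross, w=45) cum 372
⇒ x* = 10
y-coordinate, sorted with cumulative weight:
  y=1 (Southcross, w=45) cum 45
  y=3 (Westmoor, w=35) cum 80
  y=4 (Eastvale, w=100) cum 180
  y=4 (Midtown, w=90) cum 270  ← median
  y=13 (Lakeside, w=75) cum 345
  y=18 (Hillcrest, w=7) cum 352
  y=21 (Northgate, w=20) cum 372
⇒ y* = 4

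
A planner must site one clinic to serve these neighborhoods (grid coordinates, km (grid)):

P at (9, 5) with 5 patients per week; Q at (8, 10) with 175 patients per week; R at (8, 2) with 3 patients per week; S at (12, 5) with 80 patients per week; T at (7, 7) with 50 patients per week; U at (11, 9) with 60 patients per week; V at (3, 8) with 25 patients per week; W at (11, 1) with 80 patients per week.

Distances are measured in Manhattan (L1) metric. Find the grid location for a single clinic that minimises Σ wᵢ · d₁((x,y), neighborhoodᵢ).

Manhattan distance separates: Σwᵢ(|x−xᵢ|+|y−yᵢ|) = Σwᵢ|x−xᵢ| + Σwᵢ|y−yᵢ|, so x and y are optimised independently as 1-D weighted medians.
Total weight W = 478; half = 239.
x-coordinate, sorted with cumulative weight:
  x=3 (V, w=25) cum 25
  x=7 (T, w=50) cum 75
  x=8 (Q, w=175) cum 250  ← median
  x=8 (R, w=3) cum 253
  x=9 (P, w=5) cum 258
  x=11 (U, w=60) cum 318
  x=11 (W, w=80) cum 398
  x=12 (S, w=80) cum 478
⇒ x* = 8
y-coordinate, sorted with cumulative weight:
  y=1 (W, w=80) cum 80
  y=2 (R, w=3) cum 83
  y=5 (P, w=5) cum 88
  y=5 (S, w=80) cum 168
  y=7 (T, w=50) cum 218
  y=8 (V, w=25) cum 243  ← median
  y=9 (U, w=60) cum 303
  y=10 (Q, w=175) cum 478
⇒ y* = 8

(8, 8)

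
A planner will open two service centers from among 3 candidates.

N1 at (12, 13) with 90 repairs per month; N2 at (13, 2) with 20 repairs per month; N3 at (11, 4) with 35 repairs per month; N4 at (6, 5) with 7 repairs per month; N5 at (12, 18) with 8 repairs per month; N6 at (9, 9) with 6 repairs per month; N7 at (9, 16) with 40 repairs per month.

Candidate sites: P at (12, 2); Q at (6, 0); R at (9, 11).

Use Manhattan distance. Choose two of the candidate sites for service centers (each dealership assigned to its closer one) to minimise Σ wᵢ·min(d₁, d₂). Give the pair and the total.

Evaluate every pair (each demand assigned to the nearer of the two):
  {P, R}: total = 930
  {Q, R}: total = 1272
  {P, Q}: total = 2018
Best pair: {P, R} with total 930.

{P, R}, total 930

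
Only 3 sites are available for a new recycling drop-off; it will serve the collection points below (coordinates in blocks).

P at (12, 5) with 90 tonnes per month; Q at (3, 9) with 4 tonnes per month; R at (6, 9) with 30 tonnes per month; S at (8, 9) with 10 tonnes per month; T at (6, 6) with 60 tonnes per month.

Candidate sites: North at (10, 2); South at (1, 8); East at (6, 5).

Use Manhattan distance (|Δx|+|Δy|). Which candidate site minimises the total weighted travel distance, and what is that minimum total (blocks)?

East, total 808 blocks

Total weighted distance at each candidate:
  North (10, 2): total = 1406
  South (1, 8): total = 1952
  East (6, 5): total = 808
Minimum is at East with total 808 blocks.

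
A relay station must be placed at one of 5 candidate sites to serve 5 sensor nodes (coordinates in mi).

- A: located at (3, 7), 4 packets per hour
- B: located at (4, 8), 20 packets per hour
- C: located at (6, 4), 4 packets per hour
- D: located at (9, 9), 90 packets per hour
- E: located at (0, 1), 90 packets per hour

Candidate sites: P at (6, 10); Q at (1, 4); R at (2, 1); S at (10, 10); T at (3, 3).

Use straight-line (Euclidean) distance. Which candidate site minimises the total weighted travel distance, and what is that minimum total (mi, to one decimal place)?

T, total 1218.8 mi

Total weighted distance at each candidate:
  P (6, 10): total = 1355.6
  Q (1, 4): total = 1268.1
  R (2, 1): total = 1326.6
  S (10, 10): total = 1523.9
  T (3, 3): total = 1218.8
Minimum is at T with total 1218.8 mi.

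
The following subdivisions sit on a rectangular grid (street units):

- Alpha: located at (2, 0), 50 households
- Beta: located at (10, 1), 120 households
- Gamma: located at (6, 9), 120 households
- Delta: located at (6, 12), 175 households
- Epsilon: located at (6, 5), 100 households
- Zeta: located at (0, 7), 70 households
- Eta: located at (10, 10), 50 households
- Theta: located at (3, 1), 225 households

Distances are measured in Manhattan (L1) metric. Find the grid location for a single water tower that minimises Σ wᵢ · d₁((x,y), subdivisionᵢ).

(6, 5)

Manhattan distance separates: Σwᵢ(|x−xᵢ|+|y−yᵢ|) = Σwᵢ|x−xᵢ| + Σwᵢ|y−yᵢ|, so x and y are optimised independently as 1-D weighted medians.
Total weight W = 910; half = 455.
x-coordinate, sorted with cumulative weight:
  x=0 (Zeta, w=70) cum 70
  x=2 (Alpha, w=50) cum 120
  x=3 (Theta, w=225) cum 345
  x=6 (Gamma, w=120) cum 465  ← median
  x=6 (Delta, w=175) cum 640
  x=6 (Epsilon, w=100) cum 740
  x=10 (Beta, w=120) cum 860
  x=10 (Eta, w=50) cum 910
⇒ x* = 6
y-coordinate, sorted with cumulative weight:
  y=0 (Alpha, w=50) cum 50
  y=1 (Beta, w=120) cum 170
  y=1 (Theta, w=225) cum 395
  y=5 (Epsilon, w=100) cum 495  ← median
  y=7 (Zeta, w=70) cum 565
  y=9 (Gamma, w=120) cum 685
  y=10 (Eta, w=50) cum 735
  y=12 (Delta, w=175) cum 910
⇒ y* = 5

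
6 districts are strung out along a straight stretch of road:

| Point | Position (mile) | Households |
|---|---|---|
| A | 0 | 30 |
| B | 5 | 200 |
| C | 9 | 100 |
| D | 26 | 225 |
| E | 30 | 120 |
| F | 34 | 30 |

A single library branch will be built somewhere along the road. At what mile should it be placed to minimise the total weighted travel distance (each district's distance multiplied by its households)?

x = 26

For a sum of weighted absolute distances on a line, the optimum is the weighted median (not the mean). Total weight W = 705; half-weight = 352.5.
Sort by position and accumulate weight:
  mile 0 (A, w=30) → cum 30
  mile 5 (B, w=200) → cum 230
  mile 9 (C, w=100) → cum 330
  mile 26 (D, w=225) → cum 555  ≥ 352.5 → median here
  mile 30 (E, w=120) → cum 675
  mile 34 (F, w=30) → cum 705
Optimal location: mile 26.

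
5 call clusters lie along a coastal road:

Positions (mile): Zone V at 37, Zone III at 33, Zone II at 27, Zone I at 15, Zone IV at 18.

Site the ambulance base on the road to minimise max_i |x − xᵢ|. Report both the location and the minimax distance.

The 1-center on a line is the midpoint of the two extreme points: leftmost at 15, rightmost at 37.
Optimal location = (15 + 37)/2 = 26; maximum distance = (37 − 15)/2 = 11.

location 26, max distance 11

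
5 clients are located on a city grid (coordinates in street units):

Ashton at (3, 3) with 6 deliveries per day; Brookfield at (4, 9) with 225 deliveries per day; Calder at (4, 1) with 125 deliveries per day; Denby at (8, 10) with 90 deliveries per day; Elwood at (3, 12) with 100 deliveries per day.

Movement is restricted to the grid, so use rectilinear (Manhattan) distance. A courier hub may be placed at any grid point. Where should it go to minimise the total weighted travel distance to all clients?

(4, 9)

Manhattan distance separates: Σwᵢ(|x−xᵢ|+|y−yᵢ|) = Σwᵢ|x−xᵢ| + Σwᵢ|y−yᵢ|, so x and y are optimised independently as 1-D weighted medians.
Total weight W = 546; half = 273.
x-coordinate, sorted with cumulative weight:
  x=3 (Ashton, w=6) cum 6
  x=3 (Elwood, w=100) cum 106
  x=4 (Brookfield, w=225) cum 331  ← median
  x=4 (Calder, w=125) cum 456
  x=8 (Denby, w=90) cum 546
⇒ x* = 4
y-coordinate, sorted with cumulative weight:
  y=1 (Calder, w=125) cum 125
  y=3 (Ashton, w=6) cum 131
  y=9 (Brookfield, w=225) cum 356  ← median
  y=10 (Denby, w=90) cum 446
  y=12 (Elwood, w=100) cum 546
⇒ y* = 9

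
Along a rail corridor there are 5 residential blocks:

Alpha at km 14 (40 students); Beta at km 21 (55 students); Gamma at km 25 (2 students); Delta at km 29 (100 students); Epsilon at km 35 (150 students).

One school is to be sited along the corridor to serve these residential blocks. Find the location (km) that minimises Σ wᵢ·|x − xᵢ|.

x = 29

For a sum of weighted absolute distances on a line, the optimum is the weighted median (not the mean). Total weight W = 347; half-weight = 173.5.
Sort by position and accumulate weight:
  km 14 (Alpha, w=40) → cum 40
  km 21 (Beta, w=55) → cum 95
  km 25 (Gamma, w=2) → cum 97
  km 29 (Delta, w=100) → cum 197  ≥ 173.5 → median here
  km 35 (Epsilon, w=150) → cum 347
Optimal location: km 29.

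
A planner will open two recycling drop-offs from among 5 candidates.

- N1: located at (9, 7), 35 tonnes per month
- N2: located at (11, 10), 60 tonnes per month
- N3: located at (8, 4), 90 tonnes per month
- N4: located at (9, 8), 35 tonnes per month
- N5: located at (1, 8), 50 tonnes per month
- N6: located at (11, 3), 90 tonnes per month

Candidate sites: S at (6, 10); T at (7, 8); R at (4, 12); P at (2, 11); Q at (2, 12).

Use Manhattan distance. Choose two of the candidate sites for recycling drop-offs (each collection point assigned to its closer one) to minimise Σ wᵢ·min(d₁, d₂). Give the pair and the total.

Evaluate every pair (each demand assigned to the nearer of the two):
  {T, P}: total = 1995
  {S, T}: total = 2035
  {T, Q}: total = 2045
  {T, R}: total = 2095
  {S, P}: total = 2685
  {S, Q}: total = 2735
  {S, R}: total = 2835
  {R, P}: total = 3925
  {R, Q}: total = 3975
  {P, Q}: total = 4235
Best pair: {T, P} with total 1995.

{T, P}, total 1995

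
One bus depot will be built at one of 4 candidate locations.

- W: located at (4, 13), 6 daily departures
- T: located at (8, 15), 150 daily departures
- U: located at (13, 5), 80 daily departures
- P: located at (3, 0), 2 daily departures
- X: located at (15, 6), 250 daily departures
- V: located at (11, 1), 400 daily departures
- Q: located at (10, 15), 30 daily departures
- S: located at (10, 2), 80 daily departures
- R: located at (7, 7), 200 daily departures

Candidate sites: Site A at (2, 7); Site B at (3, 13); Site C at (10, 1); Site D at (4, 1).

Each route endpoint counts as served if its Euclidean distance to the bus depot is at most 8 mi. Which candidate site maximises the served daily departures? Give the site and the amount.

Site C, covering 1012

Coverage radius r = 8 mi; a point is covered iff (Δx)²+(Δy)² ≤ 8² = 64.
  Site A (2, 7): covers {W, P, R} → 208
  Site B (3, 13): covers {W, T, Q, R} → 386
  Site C (10, 1): covers {U, P, X, V, S, R} → 1012
  Site D (4, 1): covers {P, V, S, R} → 682
Maximum coverage at Site C: 1012 daily departures.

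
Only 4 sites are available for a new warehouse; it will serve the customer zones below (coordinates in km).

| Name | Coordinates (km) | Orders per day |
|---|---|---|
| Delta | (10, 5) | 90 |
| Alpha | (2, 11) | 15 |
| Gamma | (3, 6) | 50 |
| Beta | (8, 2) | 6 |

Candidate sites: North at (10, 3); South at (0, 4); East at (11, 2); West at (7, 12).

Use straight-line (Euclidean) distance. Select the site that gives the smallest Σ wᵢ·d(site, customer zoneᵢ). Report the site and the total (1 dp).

North, total 743.9 km

Total weighted distance at each candidate:
  North (10, 3): total = 743.9
  South (0, 4): total = 1243.4
  East (11, 2): total = 940.7
  West (7, 12): total = 1182.8
Minimum is at North with total 743.9 km.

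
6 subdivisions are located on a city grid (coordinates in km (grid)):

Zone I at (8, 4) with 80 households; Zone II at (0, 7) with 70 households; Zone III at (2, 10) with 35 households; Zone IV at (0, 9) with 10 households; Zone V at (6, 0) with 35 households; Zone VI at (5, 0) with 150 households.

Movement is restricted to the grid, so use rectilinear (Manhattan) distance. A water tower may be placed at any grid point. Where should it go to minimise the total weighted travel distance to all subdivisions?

Manhattan distance separates: Σwᵢ(|x−xᵢ|+|y−yᵢ|) = Σwᵢ|x−xᵢ| + Σwᵢ|y−yᵢ|, so x and y are optimised independently as 1-D weighted medians.
Total weight W = 380; half = 190.
x-coordinate, sorted with cumulative weight:
  x=0 (Zone II, w=70) cum 70
  x=0 (Zone IV, w=10) cum 80
  x=2 (Zone III, w=35) cum 115
  x=5 (Zone VI, w=150) cum 265  ← median
  x=6 (Zone V, w=35) cum 300
  x=8 (Zone I, w=80) cum 380
⇒ x* = 5
y-coordinate, sorted with cumulative weight:
  y=0 (Zone V, w=35) cum 35
  y=0 (Zone VI, w=150) cum 185
  y=4 (Zone I, w=80) cum 265  ← median
  y=7 (Zone II, w=70) cum 335
  y=9 (Zone IV, w=10) cum 345
  y=10 (Zone III, w=35) cum 380
⇒ y* = 4

(5, 4)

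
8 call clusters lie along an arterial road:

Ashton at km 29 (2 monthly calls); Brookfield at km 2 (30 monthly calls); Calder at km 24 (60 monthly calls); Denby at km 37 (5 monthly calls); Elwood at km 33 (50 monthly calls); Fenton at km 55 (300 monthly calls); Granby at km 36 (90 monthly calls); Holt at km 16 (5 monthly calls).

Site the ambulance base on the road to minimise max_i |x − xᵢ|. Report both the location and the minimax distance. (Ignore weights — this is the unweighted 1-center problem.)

location 28.5, max distance 26.5

The 1-center on a line is the midpoint of the two extreme points: leftmost at 2, rightmost at 55.
Optimal location = (2 + 55)/2 = 28.5; maximum distance = (55 − 2)/2 = 26.5.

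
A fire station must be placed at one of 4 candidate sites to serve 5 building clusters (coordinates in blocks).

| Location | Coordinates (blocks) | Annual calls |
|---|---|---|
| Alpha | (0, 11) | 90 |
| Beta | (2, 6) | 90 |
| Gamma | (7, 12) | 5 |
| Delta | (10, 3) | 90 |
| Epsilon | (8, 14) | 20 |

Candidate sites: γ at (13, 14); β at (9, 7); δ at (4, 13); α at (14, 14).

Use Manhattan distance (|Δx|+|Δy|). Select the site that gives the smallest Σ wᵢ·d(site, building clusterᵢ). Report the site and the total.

Total weighted distance at each candidate:
  γ (13, 14): total = 4550
  β (9, 7): total = 2535
  δ (4, 13): total = 2910
  α (14, 14): total = 4845
Minimum is at β with total 2535 blocks.

β, total 2535 blocks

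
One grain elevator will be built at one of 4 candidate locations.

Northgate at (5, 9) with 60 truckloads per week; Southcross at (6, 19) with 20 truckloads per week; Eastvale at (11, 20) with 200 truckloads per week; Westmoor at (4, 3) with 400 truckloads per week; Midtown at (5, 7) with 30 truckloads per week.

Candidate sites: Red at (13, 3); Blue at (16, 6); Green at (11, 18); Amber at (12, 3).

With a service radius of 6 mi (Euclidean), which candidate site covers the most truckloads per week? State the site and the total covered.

Green, covering 220

Coverage radius r = 6 mi; a point is covered iff (Δx)²+(Δy)² ≤ 6² = 36.
  Red (13, 3): covers {none} → 0
  Blue (16, 6): covers {none} → 0
  Green (11, 18): covers {Southcross, Eastvale} → 220
  Amber (12, 3): covers {none} → 0
Maximum coverage at Green: 220 truckloads per week.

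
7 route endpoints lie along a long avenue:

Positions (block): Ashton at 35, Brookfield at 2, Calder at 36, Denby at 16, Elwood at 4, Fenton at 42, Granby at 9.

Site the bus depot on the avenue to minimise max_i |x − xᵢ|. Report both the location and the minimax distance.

The 1-center on a line is the midpoint of the two extreme points: leftmost at 2, rightmost at 42.
Optimal location = (2 + 42)/2 = 22; maximum distance = (42 − 2)/2 = 20.

location 22, max distance 20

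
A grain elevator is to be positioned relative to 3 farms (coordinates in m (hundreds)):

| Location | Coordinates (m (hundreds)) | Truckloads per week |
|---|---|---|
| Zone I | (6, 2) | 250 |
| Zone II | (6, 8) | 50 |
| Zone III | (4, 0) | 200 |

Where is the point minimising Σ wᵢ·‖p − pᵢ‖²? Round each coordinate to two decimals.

The minimiser of Σwᵢ‖p−pᵢ‖² is the weighted centroid p* = (Σwᵢpᵢ)/(Σwᵢ).
Σwᵢ = 500.
Σwᵢxᵢ = 250·6 + 50·6 + 200·4 = 2600.
Σwᵢyᵢ = 250·2 + 50·8 + 200·0 = 900.
x* = 2600/500 = 5.20, y* = 900/500 = 1.80.

(5.20, 1.80)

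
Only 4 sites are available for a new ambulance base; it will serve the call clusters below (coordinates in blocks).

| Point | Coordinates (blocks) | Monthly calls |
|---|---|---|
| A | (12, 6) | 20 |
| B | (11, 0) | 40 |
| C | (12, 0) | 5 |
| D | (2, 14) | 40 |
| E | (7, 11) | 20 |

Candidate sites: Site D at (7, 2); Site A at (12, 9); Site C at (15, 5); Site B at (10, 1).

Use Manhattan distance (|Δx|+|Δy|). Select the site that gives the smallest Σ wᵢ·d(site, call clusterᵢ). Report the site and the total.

Total weighted distance at each candidate:
  Site D (7, 2): total = 1315
  Site A (12, 9): total = 1245
  Site C (15, 5): total = 1640
  Site B (10, 1): total = 1335
Minimum is at Site A with total 1245 blocks.

Site A, total 1245 blocks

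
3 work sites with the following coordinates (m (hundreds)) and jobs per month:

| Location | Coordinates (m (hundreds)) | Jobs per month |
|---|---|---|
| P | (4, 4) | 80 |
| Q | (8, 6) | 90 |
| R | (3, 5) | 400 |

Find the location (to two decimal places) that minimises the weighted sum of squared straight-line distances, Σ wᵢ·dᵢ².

(3.93, 5.02)

The minimiser of Σwᵢ‖p−pᵢ‖² is the weighted centroid p* = (Σwᵢpᵢ)/(Σwᵢ).
Σwᵢ = 570.
Σwᵢxᵢ = 80·4 + 90·8 + 400·3 = 2240.
Σwᵢyᵢ = 80·4 + 90·6 + 400·5 = 2860.
x* = 2240/570 = 3.93, y* = 2860/570 = 5.02.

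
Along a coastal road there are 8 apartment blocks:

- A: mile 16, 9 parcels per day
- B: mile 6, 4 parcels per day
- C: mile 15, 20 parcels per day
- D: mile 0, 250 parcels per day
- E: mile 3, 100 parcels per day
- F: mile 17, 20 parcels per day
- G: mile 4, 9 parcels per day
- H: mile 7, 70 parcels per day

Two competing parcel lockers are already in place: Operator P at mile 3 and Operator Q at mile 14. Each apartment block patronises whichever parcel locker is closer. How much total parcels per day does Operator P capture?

The indifferent point is the midpoint (3+14)/2 = 8.5; apartment blocks left of it (closer to Operator P at 3) go to Operator P, those right go to Operator Q.
  D at 0 (w=250) → Operator P
  E at 3 (w=100) → Operator P
  G at 4 (w=9) → Operator P
  B at 6 (w=4) → Operator P
  H at 7 (w=70) → Operator P
  C at 15 (w=20) → Operator Q
  A at 16 (w=9) → Operator Q
  F at 17 (w=20) → Operator Q
Operator P captures 433; Operator Q captures 49.

433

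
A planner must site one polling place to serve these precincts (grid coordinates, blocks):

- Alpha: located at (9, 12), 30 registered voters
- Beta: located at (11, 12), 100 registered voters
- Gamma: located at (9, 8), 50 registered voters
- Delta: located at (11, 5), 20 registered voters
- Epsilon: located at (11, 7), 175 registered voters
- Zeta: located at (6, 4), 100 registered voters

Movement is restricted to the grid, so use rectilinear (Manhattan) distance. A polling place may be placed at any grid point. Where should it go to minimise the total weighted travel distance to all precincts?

Manhattan distance separates: Σwᵢ(|x−xᵢ|+|y−yᵢ|) = Σwᵢ|x−xᵢ| + Σwᵢ|y−yᵢ|, so x and y are optimised independently as 1-D weighted medians.
Total weight W = 475; half = 237.5.
x-coordinate, sorted with cumulative weight:
  x=6 (Zeta, w=100) cum 100
  x=9 (Alpha, w=30) cum 130
  x=9 (Gamma, w=50) cum 180
  x=11 (Beta, w=100) cum 280  ← median
  x=11 (Delta, w=20) cum 300
  x=11 (Epsilon, w=175) cum 475
⇒ x* = 11
y-coordinate, sorted with cumulative weight:
  y=4 (Zeta, w=100) cum 100
  y=5 (Delta, w=20) cum 120
  y=7 (Epsilon, w=175) cum 295  ← median
  y=8 (Gamma, w=50) cum 345
  y=12 (Alpha, w=30) cum 375
  y=12 (Beta, w=100) cum 475
⇒ y* = 7

(11, 7)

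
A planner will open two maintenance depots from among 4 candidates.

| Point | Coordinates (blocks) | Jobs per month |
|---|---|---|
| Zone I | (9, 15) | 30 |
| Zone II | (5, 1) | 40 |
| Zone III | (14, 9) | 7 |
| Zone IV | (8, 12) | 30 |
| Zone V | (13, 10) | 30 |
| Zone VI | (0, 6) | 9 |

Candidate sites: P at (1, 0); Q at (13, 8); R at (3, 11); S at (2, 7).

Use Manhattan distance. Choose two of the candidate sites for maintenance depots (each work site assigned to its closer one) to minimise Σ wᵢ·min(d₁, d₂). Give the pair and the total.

{P, Q}, total 937

Evaluate every pair (each demand assigned to the nearer of the two):
  {P, Q}: total = 937
  {Q, S}: total = 1061
  {Q, R}: total = 1106
  {P, R}: total = 1164
  {R, S}: total = 1288
  {P, S}: total = 1525
Best pair: {P, Q} with total 937.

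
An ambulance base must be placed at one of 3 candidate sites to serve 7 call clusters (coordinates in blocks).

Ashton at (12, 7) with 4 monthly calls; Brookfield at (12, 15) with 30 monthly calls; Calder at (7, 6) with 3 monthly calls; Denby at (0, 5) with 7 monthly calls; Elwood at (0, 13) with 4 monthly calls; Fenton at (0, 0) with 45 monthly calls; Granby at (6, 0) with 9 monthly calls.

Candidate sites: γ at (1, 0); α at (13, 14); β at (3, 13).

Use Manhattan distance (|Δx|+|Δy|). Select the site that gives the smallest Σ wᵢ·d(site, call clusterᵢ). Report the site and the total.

Total weighted distance at each candidate:
  γ (1, 0): total = 1076
  α (13, 14): total = 1748
  β (3, 13): total = 1376
Minimum is at γ with total 1076 blocks.

γ, total 1076 blocks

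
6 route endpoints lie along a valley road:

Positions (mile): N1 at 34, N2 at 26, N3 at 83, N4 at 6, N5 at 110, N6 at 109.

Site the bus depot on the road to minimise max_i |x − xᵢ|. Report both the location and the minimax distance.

The 1-center on a line is the midpoint of the two extreme points: leftmost at 6, rightmost at 110.
Optimal location = (6 + 110)/2 = 58; maximum distance = (110 − 6)/2 = 52.

location 58, max distance 52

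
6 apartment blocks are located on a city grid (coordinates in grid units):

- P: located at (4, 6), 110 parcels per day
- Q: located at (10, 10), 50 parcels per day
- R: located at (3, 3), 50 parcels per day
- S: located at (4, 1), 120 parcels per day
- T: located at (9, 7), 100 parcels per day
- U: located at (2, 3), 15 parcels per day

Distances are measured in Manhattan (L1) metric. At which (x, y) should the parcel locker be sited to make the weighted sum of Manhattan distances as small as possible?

(4, 6)

Manhattan distance separates: Σwᵢ(|x−xᵢ|+|y−yᵢ|) = Σwᵢ|x−xᵢ| + Σwᵢ|y−yᵢ|, so x and y are optimised independently as 1-D weighted medians.
Total weight W = 445; half = 222.5.
x-coordinate, sorted with cumulative weight:
  x=2 (U, w=15) cum 15
  x=3 (R, w=50) cum 65
  x=4 (P, w=110) cum 175
  x=4 (S, w=120) cum 295  ← median
  x=9 (T, w=100) cum 395
  x=10 (Q, w=50) cum 445
⇒ x* = 4
y-coordinate, sorted with cumulative weight:
  y=1 (S, w=120) cum 120
  y=3 (R, w=50) cum 170
  y=3 (U, w=15) cum 185
  y=6 (P, w=110) cum 295  ← median
  y=7 (T, w=100) cum 395
  y=10 (Q, w=50) cum 445
⇒ y* = 6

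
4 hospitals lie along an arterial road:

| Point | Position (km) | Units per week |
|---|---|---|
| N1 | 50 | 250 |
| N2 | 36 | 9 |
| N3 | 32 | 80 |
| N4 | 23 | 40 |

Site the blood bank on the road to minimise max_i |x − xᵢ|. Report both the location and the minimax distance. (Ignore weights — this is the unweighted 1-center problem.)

location 36.5, max distance 13.5

The 1-center on a line is the midpoint of the two extreme points: leftmost at 23, rightmost at 50.
Optimal location = (23 + 50)/2 = 36.5; maximum distance = (50 − 23)/2 = 13.5.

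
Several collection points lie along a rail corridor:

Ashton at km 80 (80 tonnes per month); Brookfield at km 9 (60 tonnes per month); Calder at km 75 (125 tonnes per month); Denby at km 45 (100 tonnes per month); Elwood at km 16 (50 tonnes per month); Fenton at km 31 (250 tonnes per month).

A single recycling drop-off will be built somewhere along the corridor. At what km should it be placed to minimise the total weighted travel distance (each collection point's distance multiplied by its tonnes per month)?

x = 31

For a sum of weighted absolute distances on a line, the optimum is the weighted median (not the mean). Total weight W = 665; half-weight = 332.5.
Sort by position and accumulate weight:
  km 9 (Brookfield, w=60) → cum 60
  km 16 (Elwood, w=50) → cum 110
  km 31 (Fenton, w=250) → cum 360  ≥ 332.5 → median here
  km 45 (Denby, w=100) → cum 460
  km 75 (Calder, w=125) → cum 585
  km 80 (Ashton, w=80) → cum 665
Optimal location: km 31.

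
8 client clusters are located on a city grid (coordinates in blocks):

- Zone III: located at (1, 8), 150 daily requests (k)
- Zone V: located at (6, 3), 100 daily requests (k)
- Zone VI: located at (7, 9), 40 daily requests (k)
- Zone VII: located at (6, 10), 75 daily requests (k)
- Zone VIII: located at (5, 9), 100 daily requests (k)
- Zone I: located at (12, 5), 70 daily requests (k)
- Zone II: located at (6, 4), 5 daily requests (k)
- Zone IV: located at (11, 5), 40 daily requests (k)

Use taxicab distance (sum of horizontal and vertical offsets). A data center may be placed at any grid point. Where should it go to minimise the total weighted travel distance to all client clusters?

(6, 8)

Manhattan distance separates: Σwᵢ(|x−xᵢ|+|y−yᵢ|) = Σwᵢ|x−xᵢ| + Σwᵢ|y−yᵢ|, so x and y are optimised independently as 1-D weighted medians.
Total weight W = 580; half = 290.
x-coordinate, sorted with cumulative weight:
  x=1 (Zone III, w=150) cum 150
  x=5 (Zone VIII, w=100) cum 250
  x=6 (Zone V, w=100) cum 350  ← median
  x=6 (Zone VII, w=75) cum 425
  x=6 (Zone II, w=5) cum 430
  x=7 (Zone VI, w=40) cum 470
  x=11 (Zone IV, w=40) cum 510
  x=12 (Zone I, w=70) cum 580
⇒ x* = 6
y-coordinate, sorted with cumulative weight:
  y=3 (Zone V, w=100) cum 100
  y=4 (Zone II, w=5) cum 105
  y=5 (Zone I, w=70) cum 175
  y=5 (Zone IV, w=40) cum 215
  y=8 (Zone III, w=150) cum 365  ← median
  y=9 (Zone VI, w=40) cum 405
  y=9 (Zone VIII, w=100) cum 505
  y=10 (Zone VII, w=75) cum 580
⇒ y* = 8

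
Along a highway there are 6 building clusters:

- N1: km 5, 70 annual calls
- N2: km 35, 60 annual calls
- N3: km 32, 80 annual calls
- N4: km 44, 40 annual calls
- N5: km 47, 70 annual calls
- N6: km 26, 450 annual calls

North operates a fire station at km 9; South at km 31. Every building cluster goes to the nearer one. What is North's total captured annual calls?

The indifferent point is the midpoint (9+31)/2 = 20; building clusters left of it (closer to North at 9) go to North, those right go to South.
  N1 at 5 (w=70) → North
  N6 at 26 (w=450) → South
  N3 at 32 (w=80) → South
  N2 at 35 (w=60) → South
  N4 at 44 (w=40) → South
  N5 at 47 (w=70) → South
North captures 70; South captures 700.

70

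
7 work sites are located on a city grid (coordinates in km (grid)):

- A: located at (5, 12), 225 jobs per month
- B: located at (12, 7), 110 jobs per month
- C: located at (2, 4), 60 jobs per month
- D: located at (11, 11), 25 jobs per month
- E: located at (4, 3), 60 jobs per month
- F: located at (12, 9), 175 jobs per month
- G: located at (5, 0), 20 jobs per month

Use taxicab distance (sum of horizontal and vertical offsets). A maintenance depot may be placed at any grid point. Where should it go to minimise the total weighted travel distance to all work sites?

Manhattan distance separates: Σwᵢ(|x−xᵢ|+|y−yᵢ|) = Σwᵢ|x−xᵢ| + Σwᵢ|y−yᵢ|, so x and y are optimised independently as 1-D weighted medians.
Total weight W = 675; half = 337.5.
x-coordinate, sorted with cumulative weight:
  x=2 (C, w=60) cum 60
  x=4 (E, w=60) cum 120
  x=5 (A, w=225) cum 345  ← median
  x=5 (G, w=20) cum 365
  x=11 (D, w=25) cum 390
  x=12 (B, w=110) cum 500
  x=12 (F, w=175) cum 675
⇒ x* = 5
y-coordinate, sorted with cumulative weight:
  y=0 (G, w=20) cum 20
  y=3 (E, w=60) cum 80
  y=4 (C, w=60) cum 140
  y=7 (B, w=110) cum 250
  y=9 (F, w=175) cum 425  ← median
  y=11 (D, w=25) cum 450
  y=12 (A, w=225) cum 675
⇒ y* = 9

(5, 9)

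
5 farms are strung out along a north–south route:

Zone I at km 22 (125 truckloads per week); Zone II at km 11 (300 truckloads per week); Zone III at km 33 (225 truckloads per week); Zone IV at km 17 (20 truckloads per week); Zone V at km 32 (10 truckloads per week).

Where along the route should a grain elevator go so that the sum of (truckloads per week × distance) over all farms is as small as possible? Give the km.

For a sum of weighted absolute distances on a line, the optimum is the weighted median (not the mean). Total weight W = 680; half-weight = 340.
Sort by position and accumulate weight:
  km 11 (Zone II, w=300) → cum 300
  km 17 (Zone IV, w=20) → cum 320
  km 22 (Zone I, w=125) → cum 445  ≥ 340 → median here
  km 32 (Zone V, w=10) → cum 455
  km 33 (Zone III, w=225) → cum 680
Optimal location: km 22.

x = 22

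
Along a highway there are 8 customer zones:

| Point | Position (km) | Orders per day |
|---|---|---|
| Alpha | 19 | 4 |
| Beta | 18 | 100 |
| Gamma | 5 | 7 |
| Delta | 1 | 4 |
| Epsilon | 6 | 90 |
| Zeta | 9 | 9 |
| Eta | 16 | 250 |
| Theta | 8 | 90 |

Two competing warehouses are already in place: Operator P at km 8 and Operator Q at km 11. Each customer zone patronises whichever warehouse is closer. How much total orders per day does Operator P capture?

200

The indifferent point is the midpoint (8+11)/2 = 9.5; customer zones left of it (closer to Operator P at 8) go to Operator P, those right go to Operator Q.
  Delta at 1 (w=4) → Operator P
  Gamma at 5 (w=7) → Operator P
  Epsilon at 6 (w=90) → Operator P
  Theta at 8 (w=90) → Operator P
  Zeta at 9 (w=9) → Operator P
  Eta at 16 (w=250) → Operator Q
  Beta at 18 (w=100) → Operator Q
  Alpha at 19 (w=4) → Operator Q
Operator P captures 200; Operator Q captures 354.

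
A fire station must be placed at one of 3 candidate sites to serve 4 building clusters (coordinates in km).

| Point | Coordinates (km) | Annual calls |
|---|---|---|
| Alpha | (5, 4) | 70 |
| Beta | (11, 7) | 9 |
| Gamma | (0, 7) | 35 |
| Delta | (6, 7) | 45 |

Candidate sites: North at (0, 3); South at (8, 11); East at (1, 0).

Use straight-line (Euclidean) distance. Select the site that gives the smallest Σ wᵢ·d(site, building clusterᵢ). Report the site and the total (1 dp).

Total weighted distance at each candidate:
  North (0, 3): total = 926.8
  South (8, 11): total = 1092.4
  East (1, 0): total = 1140.4
Minimum is at North with total 926.8 km.

North, total 926.8 km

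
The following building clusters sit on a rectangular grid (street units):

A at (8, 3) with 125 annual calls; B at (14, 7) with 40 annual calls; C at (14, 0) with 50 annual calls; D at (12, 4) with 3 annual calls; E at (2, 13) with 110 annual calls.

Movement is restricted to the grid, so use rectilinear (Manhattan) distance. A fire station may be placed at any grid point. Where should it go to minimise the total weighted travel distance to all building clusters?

Manhattan distance separates: Σwᵢ(|x−xᵢ|+|y−yᵢ|) = Σwᵢ|x−xᵢ| + Σwᵢ|y−yᵢ|, so x and y are optimised independently as 1-D weighted medians.
Total weight W = 328; half = 164.
x-coordinate, sorted with cumulative weight:
  x=2 (E, w=110) cum 110
  x=8 (A, w=125) cum 235  ← median
  x=12 (D, w=3) cum 238
  x=14 (B, w=40) cum 278
  x=14 (C, w=50) cum 328
⇒ x* = 8
y-coordinate, sorted with cumulative weight:
  y=0 (C, w=50) cum 50
  y=3 (A, w=125) cum 175  ← median
  y=4 (D, w=3) cum 178
  y=7 (B, w=40) cum 218
  y=13 (E, w=110) cum 328
⇒ y* = 3

(8, 3)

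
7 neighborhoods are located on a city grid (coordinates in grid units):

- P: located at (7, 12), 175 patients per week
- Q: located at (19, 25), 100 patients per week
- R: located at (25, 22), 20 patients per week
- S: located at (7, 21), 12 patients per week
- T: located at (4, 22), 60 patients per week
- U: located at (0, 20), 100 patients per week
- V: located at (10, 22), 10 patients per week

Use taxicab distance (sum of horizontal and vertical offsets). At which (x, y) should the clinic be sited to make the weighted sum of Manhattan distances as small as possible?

Manhattan distance separates: Σwᵢ(|x−xᵢ|+|y−yᵢ|) = Σwᵢ|x−xᵢ| + Σwᵢ|y−yᵢ|, so x and y are optimised independently as 1-D weighted medians.
Total weight W = 477; half = 238.5.
x-coordinate, sorted with cumulative weight:
  x=0 (U, w=100) cum 100
  x=4 (T, w=60) cum 160
  x=7 (P, w=175) cum 335  ← median
  x=7 (S, w=12) cum 347
  x=10 (V, w=10) cum 357
  x=19 (Q, w=100) cum 457
  x=25 (R, w=20) cum 477
⇒ x* = 7
y-coordinate, sorted with cumulative weight:
  y=12 (P, w=175) cum 175
  y=20 (U, w=100) cum 275  ← median
  y=21 (S, w=12) cum 287
  y=22 (R, w=20) cum 307
  y=22 (T, w=60) cum 367
  y=22 (V, w=10) cum 377
  y=25 (Q, w=100) cum 477
⇒ y* = 20

(7, 20)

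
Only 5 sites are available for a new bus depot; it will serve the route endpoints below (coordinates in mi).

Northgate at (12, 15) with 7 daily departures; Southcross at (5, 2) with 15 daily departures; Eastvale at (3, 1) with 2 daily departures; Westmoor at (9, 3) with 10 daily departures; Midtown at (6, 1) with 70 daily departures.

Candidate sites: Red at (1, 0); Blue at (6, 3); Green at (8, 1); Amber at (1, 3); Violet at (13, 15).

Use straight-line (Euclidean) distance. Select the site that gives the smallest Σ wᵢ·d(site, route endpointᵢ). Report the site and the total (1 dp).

Blue, total 292.3 mi

Total weighted distance at each candidate:
  Red (1, 0): total = 644.1
  Blue (6, 3): total = 292.3
  Green (8, 1): total = 321.7
  Amber (1, 3): total = 638.4
  Violet (13, 15): total = 1492.5
Minimum is at Blue with total 292.3 mi.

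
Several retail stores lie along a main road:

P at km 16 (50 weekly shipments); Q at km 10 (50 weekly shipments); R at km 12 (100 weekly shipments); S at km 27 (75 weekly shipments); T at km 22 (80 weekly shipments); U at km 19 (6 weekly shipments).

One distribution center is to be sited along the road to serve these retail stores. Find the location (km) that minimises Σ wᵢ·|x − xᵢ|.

For a sum of weighted absolute distances on a line, the optimum is the weighted median (not the mean). Total weight W = 361; half-weight = 180.5.
Sort by position and accumulate weight:
  km 10 (Q, w=50) → cum 50
  km 12 (R, w=100) → cum 150
  km 16 (P, w=50) → cum 200  ≥ 180.5 → median here
  km 19 (U, w=6) → cum 206
  km 22 (T, w=80) → cum 286
  km 27 (S, w=75) → cum 361
Optimal location: km 16.

x = 16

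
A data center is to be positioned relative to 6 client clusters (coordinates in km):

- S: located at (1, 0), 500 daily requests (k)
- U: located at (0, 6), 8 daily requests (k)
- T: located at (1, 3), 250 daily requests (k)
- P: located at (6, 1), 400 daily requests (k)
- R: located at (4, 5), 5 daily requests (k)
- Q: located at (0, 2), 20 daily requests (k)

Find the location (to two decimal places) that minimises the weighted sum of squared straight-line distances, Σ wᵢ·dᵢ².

The minimiser of Σwᵢ‖p−pᵢ‖² is the weighted centroid p* = (Σwᵢpᵢ)/(Σwᵢ).
Σwᵢ = 1183.
Σwᵢxᵢ = 500·1 + 8·0 + 250·1 + 400·6 + 5·4 + 20·0 = 3170.
Σwᵢyᵢ = 500·0 + 8·6 + 250·3 + 400·1 + 5·5 + 20·2 = 1263.
x* = 3170/1183 = 2.68, y* = 1263/1183 = 1.07.

(2.68, 1.07)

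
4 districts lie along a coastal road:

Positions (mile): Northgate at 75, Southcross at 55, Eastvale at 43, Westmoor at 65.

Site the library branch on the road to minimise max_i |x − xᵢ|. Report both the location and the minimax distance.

location 59, max distance 16

The 1-center on a line is the midpoint of the two extreme points: leftmost at 43, rightmost at 75.
Optimal location = (43 + 75)/2 = 59; maximum distance = (75 − 43)/2 = 16.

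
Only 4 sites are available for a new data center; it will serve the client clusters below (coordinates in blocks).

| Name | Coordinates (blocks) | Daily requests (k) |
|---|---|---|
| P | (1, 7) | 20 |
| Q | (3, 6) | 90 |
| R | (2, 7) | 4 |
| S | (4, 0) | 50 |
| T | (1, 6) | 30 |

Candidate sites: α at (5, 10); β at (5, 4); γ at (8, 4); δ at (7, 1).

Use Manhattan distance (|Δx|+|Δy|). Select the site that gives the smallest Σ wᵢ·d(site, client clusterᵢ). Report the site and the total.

β, total 954 blocks

Total weighted distance at each candidate:
  α (5, 10): total = 1494
  β (5, 4): total = 954
  γ (8, 4): total = 1536
  δ (7, 1): total = 1624
Minimum is at β with total 954 blocks.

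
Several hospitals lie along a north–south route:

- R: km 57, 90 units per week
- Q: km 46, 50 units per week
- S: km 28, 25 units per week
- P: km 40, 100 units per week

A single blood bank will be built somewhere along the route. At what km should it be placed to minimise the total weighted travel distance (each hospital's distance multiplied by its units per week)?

x = 46

For a sum of weighted absolute distances on a line, the optimum is the weighted median (not the mean). Total weight W = 265; half-weight = 132.5.
Sort by position and accumulate weight:
  km 28 (S, w=25) → cum 25
  km 40 (P, w=100) → cum 125
  km 46 (Q, w=50) → cum 175  ≥ 132.5 → median here
  km 57 (R, w=90) → cum 265
Optimal location: km 46.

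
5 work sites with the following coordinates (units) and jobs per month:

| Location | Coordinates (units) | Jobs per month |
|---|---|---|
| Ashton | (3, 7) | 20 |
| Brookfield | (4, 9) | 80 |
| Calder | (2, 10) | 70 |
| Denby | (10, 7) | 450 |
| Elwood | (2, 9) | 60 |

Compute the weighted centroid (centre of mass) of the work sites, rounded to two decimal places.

(7.56, 7.72)

The minimiser of Σwᵢ‖p−pᵢ‖² is the weighted centroid p* = (Σwᵢpᵢ)/(Σwᵢ).
Σwᵢ = 680.
Σwᵢxᵢ = 20·3 + 80·4 + 70·2 + 450·10 + 60·2 = 5140.
Σwᵢyᵢ = 20·7 + 80·9 + 70·10 + 450·7 + 60·9 = 5250.
x* = 5140/680 = 7.56, y* = 5250/680 = 7.72.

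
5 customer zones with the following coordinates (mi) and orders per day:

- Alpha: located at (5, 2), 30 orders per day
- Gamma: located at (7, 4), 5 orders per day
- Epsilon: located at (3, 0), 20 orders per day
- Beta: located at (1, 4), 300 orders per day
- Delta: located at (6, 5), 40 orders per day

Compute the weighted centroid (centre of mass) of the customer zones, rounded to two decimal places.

(1.99, 3.75)

The minimiser of Σwᵢ‖p−pᵢ‖² is the weighted centroid p* = (Σwᵢpᵢ)/(Σwᵢ).
Σwᵢ = 395.
Σwᵢxᵢ = 30·5 + 5·7 + 20·3 + 300·1 + 40·6 = 785.
Σwᵢyᵢ = 30·2 + 5·4 + 20·0 + 300·4 + 40·5 = 1480.
x* = 785/395 = 1.99, y* = 1480/395 = 3.75.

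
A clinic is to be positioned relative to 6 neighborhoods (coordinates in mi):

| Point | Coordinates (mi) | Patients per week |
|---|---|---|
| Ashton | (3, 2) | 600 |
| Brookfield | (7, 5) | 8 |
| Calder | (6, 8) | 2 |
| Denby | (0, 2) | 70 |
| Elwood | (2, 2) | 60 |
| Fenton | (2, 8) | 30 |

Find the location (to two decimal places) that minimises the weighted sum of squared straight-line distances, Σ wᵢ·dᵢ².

(2.66, 2.28)

The minimiser of Σwᵢ‖p−pᵢ‖² is the weighted centroid p* = (Σwᵢpᵢ)/(Σwᵢ).
Σwᵢ = 770.
Σwᵢxᵢ = 600·3 + 8·7 + 2·6 + 70·0 + 60·2 + 30·2 = 2048.
Σwᵢyᵢ = 600·2 + 8·5 + 2·8 + 70·2 + 60·2 + 30·8 = 1756.
x* = 2048/770 = 2.66, y* = 1756/770 = 2.28.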